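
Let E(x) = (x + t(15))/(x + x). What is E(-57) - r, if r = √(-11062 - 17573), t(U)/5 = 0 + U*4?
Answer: -81/38 - I*√28635 ≈ -2.1316 - 169.22*I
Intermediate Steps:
t(U) = 20*U (t(U) = 5*(0 + U*4) = 5*(0 + 4*U) = 5*(4*U) = 20*U)
E(x) = (300 + x)/(2*x) (E(x) = (x + 20*15)/(x + x) = (x + 300)/((2*x)) = (300 + x)*(1/(2*x)) = (300 + x)/(2*x))
r = I*√28635 (r = √(-28635) = I*√28635 ≈ 169.22*I)
E(-57) - r = (½)*(300 - 57)/(-57) - I*√28635 = (½)*(-1/57)*243 - I*√28635 = -81/38 - I*√28635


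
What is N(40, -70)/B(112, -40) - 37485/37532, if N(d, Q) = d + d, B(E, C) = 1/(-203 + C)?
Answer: -729659565/37532 ≈ -19441.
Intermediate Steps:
N(d, Q) = 2*d
N(40, -70)/B(112, -40) - 37485/37532 = (2*40)/(1/(-203 - 40)) - 37485/37532 = 80/(1/(-243)) - 37485*1/37532 = 80/(-1/243) - 37485/37532 = 80*(-243) - 37485/37532 = -19440 - 37485/37532 = -729659565/37532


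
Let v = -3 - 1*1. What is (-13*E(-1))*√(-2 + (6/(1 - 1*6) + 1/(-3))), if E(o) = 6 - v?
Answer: -26*I*√795/3 ≈ -244.36*I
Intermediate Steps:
v = -4 (v = -3 - 1 = -4)
E(o) = 10 (E(o) = 6 - 1*(-4) = 6 + 4 = 10)
(-13*E(-1))*√(-2 + (6/(1 - 1*6) + 1/(-3))) = (-13*10)*√(-2 + (6/(1 - 1*6) + 1/(-3))) = -130*√(-2 + (6/(1 - 6) + 1*(-⅓))) = -130*√(-2 + (6/(-5) - ⅓)) = -130*√(-2 + (6*(-⅕) - ⅓)) = -130*√(-2 + (-6/5 - ⅓)) = -130*√(-2 - 23/15) = -26*I*√795/3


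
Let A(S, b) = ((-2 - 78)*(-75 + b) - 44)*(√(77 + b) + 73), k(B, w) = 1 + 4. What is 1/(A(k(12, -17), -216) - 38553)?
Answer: 1657675/2822934131369 - 23236*I*√139/2822934131369 ≈ 5.8722e-7 - 9.7044e-8*I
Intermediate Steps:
k(B, w) = 5
A(S, b) = (73 + √(77 + b))*(5956 - 80*b) (A(S, b) = (-80*(-75 + b) - 44)*(73 + √(77 + b)) = ((6000 - 80*b) - 44)*(73 + √(77 + b)) = (5956 - 80*b)*(73 + √(77 + b)) = (73 + √(77 + b))*(5956 - 80*b))
1/(A(k(12, -17), -216) - 38553) = 1/((434788 - 5840*(-216) + 5956*√(77 - 216) - 80*(-216)*√(77 - 216)) - 38553) = 1/((434788 + 1261440 + 5956*√(-139) - 80*(-216)*√(-139)) - 38553) = 1/((434788 + 1261440 + 5956*(I*√139) - 80*(-216)*I*√139) - 38553) = 1/((434788 + 1261440 + 5956*I*√139 + 17280*I*√139) - 38553) = 1/((1696228 + 23236*I*√139) - 38553) = 1/(1657675 + 23236*I*√139)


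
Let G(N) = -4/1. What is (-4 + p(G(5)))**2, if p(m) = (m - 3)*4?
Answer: 1024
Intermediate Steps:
G(N) = -4 (G(N) = -4*1 = -4)
p(m) = -12 + 4*m (p(m) = (-3 + m)*4 = -12 + 4*m)
(-4 + p(G(5)))**2 = (-4 + (-12 + 4*(-4)))**2 = (-4 + (-12 - 16))**2 = (-4 - 28)**2 = (-32)**2 = 1024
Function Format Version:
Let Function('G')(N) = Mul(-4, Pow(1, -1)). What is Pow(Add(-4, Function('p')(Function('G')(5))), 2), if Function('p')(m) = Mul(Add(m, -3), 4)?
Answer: 1024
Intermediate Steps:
Function('G')(N) = -4 (Function('G')(N) = Mul(-4, 1) = -4)
Function('p')(m) = Add(-12, Mul(4, m)) (Function('p')(m) = Mul(Add(-3, m), 4) = Add(-12, Mul(4, m)))
Pow(Add(-4, Function('p')(Function('G')(5))), 2) = Pow(Add(-4, Add(-12, Mul(4, -4))), 2) = Pow(Add(-4, Add(-12, -16)), 2) = Pow(Add(-4, -28), 2) = Pow(-32, 2) = 1024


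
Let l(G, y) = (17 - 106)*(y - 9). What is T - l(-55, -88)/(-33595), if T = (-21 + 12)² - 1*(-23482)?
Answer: 791607618/33595 ≈ 23563.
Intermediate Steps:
l(G, y) = 801 - 89*y (l(G, y) = -89*(-9 + y) = 801 - 89*y)
T = 23563 (T = (-9)² + 23482 = 81 + 23482 = 23563)
T - l(-55, -88)/(-33595) = 23563 - (801 - 89*(-88))/(-33595) = 23563 - (801 + 7832)*(-1)/33595 = 23563 - 8633*(-1)/33595 = 23563 - 1*(-8633/33595) = 23563 + 8633/33595 = 791607618/33595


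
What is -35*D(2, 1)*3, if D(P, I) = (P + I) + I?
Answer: -420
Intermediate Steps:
D(P, I) = P + 2*I (D(P, I) = (I + P) + I = P + 2*I)
-35*D(2, 1)*3 = -35*(2 + 2*1)*3 = -35*(2 + 2)*3 = -35*4*3 = -140*3 = -420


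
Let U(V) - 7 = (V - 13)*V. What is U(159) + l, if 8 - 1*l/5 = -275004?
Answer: 1398281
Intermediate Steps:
l = 1375060 (l = 40 - 5*(-275004) = 40 + 1375020 = 1375060)
U(V) = 7 + V*(-13 + V) (U(V) = 7 + (V - 13)*V = 7 + (-13 + V)*V = 7 + V*(-13 + V))
U(159) + l = (7 + 159**2 - 13*159) + 1375060 = (7 + 25281 - 2067) + 1375060 = 23221 + 1375060 = 1398281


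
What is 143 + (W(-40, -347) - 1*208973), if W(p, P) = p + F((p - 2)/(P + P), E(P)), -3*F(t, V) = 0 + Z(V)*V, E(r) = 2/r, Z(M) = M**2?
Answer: -26180970771022/125345769 ≈ -2.0887e+5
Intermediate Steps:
F(t, V) = -V**3/3 (F(t, V) = -(0 + V**2*V)/3 = -(0 + V**3)/3 = -V**3/3)
W(p, P) = p - 8/(3*P**3) (W(p, P) = p - 8/P**3/3 = p - 8/(3*P**3))
143 + (W(-40, -347) - 1*208973) = 143 + ((-40 - 8/3/(-347)**3) - 1*208973) = 143 + ((-40 - 8/3*(-1/41781923)) - 208973) = 143 + ((-40 + 8/125345769) - 208973) = 143 + (-5013830752/125345769 - 208973) = 143 - 26198895215989/125345769 = -26180970771022/125345769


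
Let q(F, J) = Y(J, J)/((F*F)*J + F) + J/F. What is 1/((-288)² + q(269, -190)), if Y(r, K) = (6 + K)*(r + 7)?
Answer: 13748321/1140330992642 ≈ 1.2056e-5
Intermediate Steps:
Y(r, K) = (6 + K)*(7 + r)
q(F, J) = J/F + (42 + J² + 13*J)/(F + J*F²) (q(F, J) = (42 + 6*J + 7*J + J*J)/((F*F)*J + F) + J/F = (42 + 6*J + 7*J + J²)/(F²*J + F) + J/F = (42 + J² + 13*J)/(J*F² + F) + J/F = (42 + J² + 13*J)/(F + J*F²) + J/F = J/F + (42 + J² + 13*J)/(F + J*F²))
1/((-288)² + q(269, -190)) = 1/((-288)² + (42 + (-190)² + 14*(-190) + 269*(-190)²)/(269*(1 + 269*(-190)))) = 1/(82944 + (42 + 36100 - 2660 + 269*36100)/(269*(1 - 51110))) = 1/(82944 + (1/269)*(42 + 36100 - 2660 + 9710900)/(-51109)) = 1/(82944 + (1/269)*(-1/51109)*9744382) = 1/(82944 - 9744382/13748321) = 1/(1140330992642/13748321) = 13748321/1140330992642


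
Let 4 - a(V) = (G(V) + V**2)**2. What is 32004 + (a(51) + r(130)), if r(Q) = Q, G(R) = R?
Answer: -7000966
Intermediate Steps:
a(V) = 4 - (V + V**2)**2
32004 + (a(51) + r(130)) = 32004 + ((4 - 1*51**2*(1 + 51)**2) + 130) = 32004 + ((4 - 1*2601*52**2) + 130) = 32004 + ((4 - 1*2601*2704) + 130) = 32004 + ((4 - 7033104) + 130) = 32004 + (-7033100 + 130) = 32004 - 7032970 = -7000966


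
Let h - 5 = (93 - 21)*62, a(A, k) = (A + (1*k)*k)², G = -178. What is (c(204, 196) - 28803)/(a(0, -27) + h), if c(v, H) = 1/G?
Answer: -1025387/19078396 ≈ -0.053746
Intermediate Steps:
c(v, H) = -1/178 (c(v, H) = 1/(-178) = -1/178)
a(A, k) = (A + k²)² (a(A, k) = (A + k*k)² = (A + k²)²)
h = 4469 (h = 5 + (93 - 21)*62 = 5 + 72*62 = 5 + 4464 = 4469)
(c(204, 196) - 28803)/(a(0, -27) + h) = (-1/178 - 28803)/((0 + (-27)²)² + 4469) = -5126935/(178*((0 + 729)² + 4469)) = -5126935/(178*(729² + 4469)) = -5126935/(178*(531441 + 4469)) = -5126935/178/535910 = -5126935/178*1/535910 = -1025387/19078396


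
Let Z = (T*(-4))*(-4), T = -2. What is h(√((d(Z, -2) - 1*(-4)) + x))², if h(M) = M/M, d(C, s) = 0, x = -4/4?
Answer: 1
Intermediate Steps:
Z = -32 (Z = -2*(-4)*(-4) = 8*(-4) = -32)
x = -1 (x = -4*¼ = -1)
h(M) = 1
h(√((d(Z, -2) - 1*(-4)) + x))² = 1² = 1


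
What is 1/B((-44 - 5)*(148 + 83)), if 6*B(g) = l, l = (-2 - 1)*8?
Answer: -1/4 ≈ -0.25000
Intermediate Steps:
l = -24 (l = -3*8 = -24)
B(g) = -4 (B(g) = (1/6)*(-24) = -4)
1/B((-44 - 5)*(148 + 83)) = 1/(-4) = -1/4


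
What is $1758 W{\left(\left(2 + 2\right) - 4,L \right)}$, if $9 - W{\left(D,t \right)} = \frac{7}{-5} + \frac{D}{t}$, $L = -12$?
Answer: $\frac{91416}{5} \approx 18283.0$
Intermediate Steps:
$W{\left(D,t \right)} = \frac{52}{5} - \frac{D}{t}$ ($W{\left(D,t \right)} = 9 - \left(\frac{7}{-5} + \frac{D}{t}\right) = 9 - \left(7 \left(- \frac{1}{5}\right) + \frac{D}{t}\right) = 9 - \left(- \frac{7}{5} + \frac{D}{t}\right) = \frac{52}{5} - \frac{D}{t}$)
$1758 W{\left(\left(2 + 2\right) - 4,L \right)} = 1758 \left(\frac{52}{5} - \frac{\left(2 + 2\right) - 4}{-12}\right) = 1758 \left(\frac{52}{5} - \left(4 - 4\right) \left(- \frac{1}{12}\right)\right) = 1758 \left(\frac{52}{5} - 0 \left(- \frac{1}{12}\right)\right) = 1758 \left(\frac{52}{5} + 0\right) = 1758 \cdot \frac{52}{5} = \frac{91416}{5}$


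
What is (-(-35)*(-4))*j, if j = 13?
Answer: -1820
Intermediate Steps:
(-(-35)*(-4))*j = -(-35)*(-4)*13 = -7*20*13 = -140*13 = -1820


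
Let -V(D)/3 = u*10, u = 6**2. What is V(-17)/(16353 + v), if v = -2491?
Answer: -540/6931 ≈ -0.077911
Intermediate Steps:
u = 36
V(D) = -1080 (V(D) = -108*10 = -3*360 = -1080)
V(-17)/(16353 + v) = -1080/(16353 - 2491) = -1080/13862 = (1/13862)*(-1080) = -540/6931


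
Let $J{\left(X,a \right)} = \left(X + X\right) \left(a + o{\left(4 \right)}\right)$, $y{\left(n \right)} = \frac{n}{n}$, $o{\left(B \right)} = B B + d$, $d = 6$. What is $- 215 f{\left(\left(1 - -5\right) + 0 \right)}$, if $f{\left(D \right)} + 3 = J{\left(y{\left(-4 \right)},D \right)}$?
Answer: $-11395$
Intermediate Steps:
$o{\left(B \right)} = 6 + B^{2}$ ($o{\left(B \right)} = B B + 6 = B^{2} + 6 = 6 + B^{2}$)
$y{\left(n \right)} = 1$
$J{\left(X,a \right)} = 2 X \left(22 + a\right)$ ($J{\left(X,a \right)} = \left(X + X\right) \left(a + \left(6 + 4^{2}\right)\right) = 2 X \left(a + \left(6 + 16\right)\right) = 2 X \left(a + 22\right) = 2 X \left(22 + a\right)$)
$f{\left(D \right)} = 41 + 2 D$ ($f{\left(D \right)} = -3 + 2 \cdot 1 \left(22 + D\right) = -3 + \left(44 + 2 D\right) = 41 + 2 D$)
$- 215 f{\left(\left(1 - -5\right) + 0 \right)} = - 215 \left(41 + 2 \left(\left(1 - -5\right) + 0\right)\right) = - 215 \left(41 + 2 \left(\left(1 + 5\right) + 0\right)\right) = - 215 \left(41 + 2 \left(6 + 0\right)\right) = - 215 \left(41 + 2 \cdot 6\right) = - 215 \left(41 + 12\right) = \left(-215\right) 53 = -11395$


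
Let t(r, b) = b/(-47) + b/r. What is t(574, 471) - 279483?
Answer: -7540140591/26978 ≈ -2.7949e+5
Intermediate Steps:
t(r, b) = -b/47 + b/r (t(r, b) = b*(-1/47) + b/r = -b/47 + b/r)
t(574, 471) - 279483 = (-1/47*471 + 471/574) - 279483 = (-471/47 + 471*(1/574)) - 279483 = (-471/47 + 471/574) - 279483 = -248217/26978 - 279483 = -7540140591/26978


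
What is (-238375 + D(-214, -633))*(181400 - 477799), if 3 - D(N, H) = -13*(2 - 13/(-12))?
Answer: 847696101217/12 ≈ 7.0641e+10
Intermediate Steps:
D(N, H) = 517/12 (D(N, H) = 3 - (-13)*(2 - 13/(-12)) = 3 - (-13)*(2 - 13*(-1/12)) = 3 - (-13)*(2 + 13/12) = 3 - (-13)*37/12 = 3 - 1*(-481/12) = 3 + 481/12 = 517/12)
(-238375 + D(-214, -633))*(181400 - 477799) = (-238375 + 517/12)*(181400 - 477799) = -2859983/12*(-296399) = 847696101217/12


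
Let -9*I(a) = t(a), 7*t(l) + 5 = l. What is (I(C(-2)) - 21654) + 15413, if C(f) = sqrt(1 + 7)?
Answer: -393178/63 - 2*sqrt(2)/63 ≈ -6241.0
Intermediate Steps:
t(l) = -5/7 + l/7
C(f) = 2*sqrt(2) (C(f) = sqrt(8) = 2*sqrt(2))
I(a) = 5/63 - a/63 (I(a) = -(-5/7 + a/7)/9 = 5/63 - a/63)
(I(C(-2)) - 21654) + 15413 = ((5/63 - 2*sqrt(2)/63) - 21654) + 15413 = (-1364197/63 - 2*sqrt(2)/63) + 15413 = -393178/63 - 2*sqrt(2)/63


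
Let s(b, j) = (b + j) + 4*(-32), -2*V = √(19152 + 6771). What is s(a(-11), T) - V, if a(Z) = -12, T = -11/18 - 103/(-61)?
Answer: -152537/1098 + √25923/2 ≈ -58.419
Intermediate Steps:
T = 1183/1098 (T = -11*1/18 - 103*(-1/61) = -11/18 + 103/61 = 1183/1098 ≈ 1.0774)
V = -√25923/2 (V = -√(19152 + 6771)/2 = -√25923/2 ≈ -80.503)
s(b, j) = -128 + b + j (s(b, j) = (b + j) - 128 = -128 + b + j)
s(a(-11), T) - V = (-128 - 12 + 1183/1098) - (-1)*√25923/2 = -152537/1098 + √25923/2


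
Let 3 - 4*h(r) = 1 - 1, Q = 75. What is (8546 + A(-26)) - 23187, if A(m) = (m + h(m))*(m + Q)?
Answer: -63513/4 ≈ -15878.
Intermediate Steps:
h(r) = ¾ (h(r) = ¾ - (1 - 1)/4 = ¾ - ¼*0 = ¾ + 0 = ¾)
A(m) = (75 + m)*(¾ + m) (A(m) = (m + ¾)*(m + 75) = (¾ + m)*(75 + m) = (75 + m)*(¾ + m))
(8546 + A(-26)) - 23187 = (8546 + (225/4 + (-26)² + (303/4)*(-26))) - 23187 = (8546 + (225/4 + 676 - 3939/2)) - 23187 = (8546 - 4949/4) - 23187 = 29235/4 - 23187 = -63513/4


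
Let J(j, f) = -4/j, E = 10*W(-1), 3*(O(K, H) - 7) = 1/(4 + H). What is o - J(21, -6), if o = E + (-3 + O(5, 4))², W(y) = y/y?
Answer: 106951/4032 ≈ 26.526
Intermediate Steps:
W(y) = 1
O(K, H) = 7 + 1/(3*(4 + H))
E = 10 (E = 10*1 = 10)
o = 15169/576 (o = 10 + (-3 + (85 + 21*4)/(3*(4 + 4)))² = 10 + (-3 + (⅓)*(85 + 84)/8)² = 10 + (-3 + (⅓)*(⅛)*169)² = 10 + (-3 + 169/24)² = 10 + (97/24)² = 10 + 9409/576 = 15169/576 ≈ 26.335)
o - J(21, -6) = 15169/576 - (-4)/21 = 15169/576 - 1*(-4/21) = 15169/576 + 4/21 = 106951/4032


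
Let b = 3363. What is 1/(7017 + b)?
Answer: 1/10380 ≈ 9.6339e-5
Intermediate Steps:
1/(7017 + b) = 1/(7017 + 3363) = 1/10380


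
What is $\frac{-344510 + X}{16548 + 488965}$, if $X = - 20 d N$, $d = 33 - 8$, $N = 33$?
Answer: $- \frac{361010}{505513} \approx -0.71415$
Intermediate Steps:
$d = 25$ ($d = 33 - 8 = 25$)
$X = -16500$ ($X = \left(-20\right) 25 \cdot 33 = \left(-500\right) 33 = -16500$)
$\frac{-344510 + X}{16548 + 488965} = \frac{-344510 - 16500}{16548 + 488965} = - \frac{361010}{505513}$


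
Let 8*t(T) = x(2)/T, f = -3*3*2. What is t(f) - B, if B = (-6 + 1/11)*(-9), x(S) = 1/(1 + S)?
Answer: -252731/4752 ≈ -53.184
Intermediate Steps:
f = -18 (f = -9*2 = -18)
t(T) = 1/(24*T) (t(T) = (1/((1 + 2)*T))/8 = (1/(3*T))/8 = 1/(24*T))
B = 585/11 (B = (-6 + 1/11)*(-9) = -65/11*(-9) = 585/11 ≈ 53.182)
t(f) - B = (1/24)/(-18) - 1*585/11 = (1/24)*(-1/18) - 585/11 = -1/432 - 585/11 = -252731/4752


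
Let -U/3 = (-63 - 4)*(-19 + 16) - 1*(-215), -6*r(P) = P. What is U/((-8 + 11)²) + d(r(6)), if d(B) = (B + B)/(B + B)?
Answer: -413/3 ≈ -137.67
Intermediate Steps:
r(P) = -P/6
d(B) = 1 (d(B) = (2*B)/((2*B)) = (2*B)*(1/(2*B)) = 1)
U = -1248 (U = -3*((-63 - 4)*(-19 + 16) - 1*(-215)) = -3*(-67*(-3) + 215) = -3*(201 + 215) = -3*416 = -1248)
U/((-8 + 11)²) + d(r(6)) = -1248/(-8 + 11)² + 1 = -1248/(3²) + 1 = -1248/9 + 1 = -1248*⅑ + 1 = -416/3 + 1 = -413/3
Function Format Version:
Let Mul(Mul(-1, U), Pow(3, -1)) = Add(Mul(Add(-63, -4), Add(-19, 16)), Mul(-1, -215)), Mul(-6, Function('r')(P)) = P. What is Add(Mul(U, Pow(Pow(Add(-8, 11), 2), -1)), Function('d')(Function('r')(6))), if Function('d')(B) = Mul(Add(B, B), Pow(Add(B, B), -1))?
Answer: Rational(-413, 3) ≈ -137.67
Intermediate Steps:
Function('r')(P) = Mul(Rational(-1, 6), P)
Function('d')(B) = 1 (Function('d')(B) = Mul(Mul(2, B), Pow(Mul(2, B), -1)) = Mul(Mul(2, B), Mul(Rational(1, 2), Pow(B, -1))) = 1)
U = -1248 (U = Mul(-3, Add(Mul(Add(-63, -4), Add(-19, 16)), Mul(-1, -215))) = Mul(-3, Add(Mul(-67, -3), 215)) = Mul(-3, Add(201, 215)) = Mul(-3, 416) = -1248)
Add(Mul(U, Pow(Pow(Add(-8, 11), 2), -1)), Function('d')(Function('r')(6))) = Add(Mul(-1248, Pow(Pow(Add(-8, 11), 2), -1)), 1) = Add(Mul(-1248, Pow(Pow(3, 2), -1)), 1) = Add(Mul(-1248, Pow(9, -1)), 1) = Add(Mul(-1248, Rational(1, 9)), 1) = Add(Rational(-416, 3), 1) = Rational(-413, 3)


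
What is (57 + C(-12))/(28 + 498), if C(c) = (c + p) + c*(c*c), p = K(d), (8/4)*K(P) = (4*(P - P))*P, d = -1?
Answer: -1683/526 ≈ -3.1996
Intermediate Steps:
K(P) = 0 (K(P) = ((4*(P - P))*P)/2 = ((4*0)*P)/2 = (0*P)/2 = (½)*0 = 0)
p = 0
C(c) = c + c³ (C(c) = (c + 0) + c*(c*c) = c + c*c² = c + c³)
(57 + C(-12))/(28 + 498) = (57 + (-12 + (-12)³))/(28 + 498) = (57 + (-12 - 1728))/526 = (57 - 1740)*(1/526) = -1683*1/526 = -1683/526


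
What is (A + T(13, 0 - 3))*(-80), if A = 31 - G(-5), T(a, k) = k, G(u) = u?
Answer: -2640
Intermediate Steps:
A = 36 (A = 31 - 1*(-5) = 31 + 5 = 36)
(A + T(13, 0 - 3))*(-80) = (36 + (0 - 3))*(-80) = (36 - 3)*(-80) = 33*(-80) = -2640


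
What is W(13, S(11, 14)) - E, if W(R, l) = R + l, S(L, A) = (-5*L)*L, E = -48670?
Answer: 48078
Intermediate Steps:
S(L, A) = -5*L²
W(13, S(11, 14)) - E = (13 - 5*11²) - 1*(-48670) = (13 - 5*121) + 48670 = (13 - 605) + 48670 = -592 + 48670 = 48078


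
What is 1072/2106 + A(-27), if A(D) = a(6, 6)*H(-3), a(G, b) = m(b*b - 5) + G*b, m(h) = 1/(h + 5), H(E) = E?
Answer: -453103/4212 ≈ -107.57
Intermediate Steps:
m(h) = 1/(5 + h)
a(G, b) = b⁻² + G*b (a(G, b) = 1/(5 + (b*b - 5)) + G*b = 1/(5 + (b² - 5)) + G*b = 1/(5 + (-5 + b²)) + G*b = 1/(b²) + G*b = b⁻² + G*b)
A(D) = -1297/12 (A(D) = (6⁻² + 6*6)*(-3) = (1/36 + 36)*(-3) = (1297/36)*(-3) = -1297/12)
1072/2106 + A(-27) = 1072/2106 - 1297/12 = 1072*(1/2106) - 1297/12 = 536/1053 - 1297/12 = -453103/4212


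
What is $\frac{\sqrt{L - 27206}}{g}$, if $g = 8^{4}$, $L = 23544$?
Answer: $\frac{i \sqrt{3662}}{4096} \approx 0.014774 i$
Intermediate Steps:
$g = 4096$
$\frac{\sqrt{L - 27206}}{g} = \frac{\sqrt{23544 - 27206}}{4096} = \sqrt{-3662} \cdot \frac{1}{4096} = i \sqrt{3662} \cdot \frac{1}{4096} = \frac{i \sqrt{3662}}{4096}$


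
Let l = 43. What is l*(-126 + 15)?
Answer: -4773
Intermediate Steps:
l*(-126 + 15) = 43*(-126 + 15) = 43*(-111) = -4773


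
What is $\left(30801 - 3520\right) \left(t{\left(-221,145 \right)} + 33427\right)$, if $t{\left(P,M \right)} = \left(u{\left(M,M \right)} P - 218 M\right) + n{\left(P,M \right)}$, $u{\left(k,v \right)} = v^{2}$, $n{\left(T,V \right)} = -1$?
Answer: $-126712306229$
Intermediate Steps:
$t{\left(P,M \right)} = -1 - 218 M + P M^{2}$ ($t{\left(P,M \right)} = \left(M^{2} P - 218 M\right) - 1 = \left(P M^{2} - 218 M\right) - 1 = \left(- 218 M + P M^{2}\right) - 1 = -1 - 218 M + P M^{2}$)
$\left(30801 - 3520\right) \left(t{\left(-221,145 \right)} + 33427\right) = \left(30801 - 3520\right) \left(\left(-1 - 31610 - 221 \cdot 145^{2}\right) + 33427\right) = 27281 \left(\left(-1 - 31610 - 4646525\right) + 33427\right) = 27281 \left(-4678136 + 33427\right) = 27281 \left(-4644709\right) = -126712306229$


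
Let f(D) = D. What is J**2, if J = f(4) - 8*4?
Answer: 784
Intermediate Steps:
J = -28 (J = 4 - 8*4 = 4 - 32 = -28)
J**2 = (-28)**2 = 784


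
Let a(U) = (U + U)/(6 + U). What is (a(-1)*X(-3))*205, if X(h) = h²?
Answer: -738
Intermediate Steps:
a(U) = 2*U/(6 + U) (a(U) = (2*U)/(6 + U) = 2*U/(6 + U))
(a(-1)*X(-3))*205 = ((2*(-1)/(6 - 1))*(-3)²)*205 = ((2*(-1)/5)*9)*205 = ((2*(-1)*(⅕))*9)*205 = -⅖*9*205 = -18/5*205 = -738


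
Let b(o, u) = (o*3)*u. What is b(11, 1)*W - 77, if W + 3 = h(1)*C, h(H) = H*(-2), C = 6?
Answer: -572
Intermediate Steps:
b(o, u) = 3*o*u (b(o, u) = (3*o)*u = 3*o*u)
h(H) = -2*H
W = -15 (W = -3 - 2*1*6 = -3 - 2*6 = -3 - 12 = -15)
b(11, 1)*W - 77 = (3*11*1)*(-15) - 77 = 33*(-15) - 77 = -495 - 77 = -572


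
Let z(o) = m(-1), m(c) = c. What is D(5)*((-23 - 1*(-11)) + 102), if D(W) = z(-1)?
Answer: -90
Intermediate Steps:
z(o) = -1
D(W) = -1
D(5)*((-23 - 1*(-11)) + 102) = -((-23 - 1*(-11)) + 102) = -((-23 + 11) + 102) = -(-12 + 102) = -1*90 = -90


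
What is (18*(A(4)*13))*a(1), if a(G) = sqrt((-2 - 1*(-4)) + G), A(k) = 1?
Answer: 234*sqrt(3) ≈ 405.30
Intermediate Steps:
a(G) = sqrt(2 + G) (a(G) = sqrt((-2 + 4) + G) = sqrt(2 + G))
(18*(A(4)*13))*a(1) = (18*(1*13))*sqrt(2 + 1) = (18*13)*sqrt(3) = 234*sqrt(3)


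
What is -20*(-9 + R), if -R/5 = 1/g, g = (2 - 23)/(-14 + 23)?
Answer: 960/7 ≈ 137.14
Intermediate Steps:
g = -7/3 (g = -21/9 = -21*⅑ = -7/3 ≈ -2.3333)
R = 15/7 (R = -5/(-7/3) = -5*(-3/7) = 15/7 ≈ 2.1429)
-20*(-9 + R) = -20*(-9 + 15/7) = -20*(-48/7) = 960/7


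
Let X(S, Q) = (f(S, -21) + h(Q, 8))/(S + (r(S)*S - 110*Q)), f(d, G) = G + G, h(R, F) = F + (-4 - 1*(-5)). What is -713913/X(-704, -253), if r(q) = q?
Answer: 11308857862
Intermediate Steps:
h(R, F) = 1 + F (h(R, F) = F + (-4 + 5) = F + 1 = 1 + F)
f(d, G) = 2*G
X(S, Q) = -33/(S + S**2 - 110*Q) (X(S, Q) = (2*(-21) + (1 + 8))/(S + (S*S - 110*Q)) = (-42 + 9)/(S + (S**2 - 110*Q)) = -33/(S + S**2 - 110*Q))
-713913/X(-704, -253) = -713913/(33/(-1*(-704) - 1*(-704)**2 + 110*(-253))) = -713913/(33/(704 - 1*495616 - 27830)) = -713913/(33/(704 - 495616 - 27830)) = -713913/(33/(-522742)) = -713913/(33*(-1/522742)) = -713913/(-3/47522) = -713913*(-47522/3) = 11308857862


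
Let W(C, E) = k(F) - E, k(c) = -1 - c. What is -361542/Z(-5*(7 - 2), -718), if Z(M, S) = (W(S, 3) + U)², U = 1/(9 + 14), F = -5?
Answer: -31875953/96 ≈ -3.3204e+5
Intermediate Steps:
W(C, E) = 4 - E (W(C, E) = (-1 - 1*(-5)) - E = (-1 + 5) - E = 4 - E)
U = 1/23 ≈ 0.043478
Z(M, S) = 576/529 (Z(M, S) = ((4 - 1*3) + 1/23)² = ((4 - 3) + 1/23)² = (1 + 1/23)² = (24/23)² = 576/529)
-361542/Z(-5*(7 - 2), -718) = -361542/576/529 = -361542*529/576 = -31875953/96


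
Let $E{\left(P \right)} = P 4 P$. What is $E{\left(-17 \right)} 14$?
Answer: $16184$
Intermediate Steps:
$E{\left(P \right)} = 4 P^{2}$ ($E{\left(P \right)} = 4 P P = 4 P^{2}$)
$E{\left(-17 \right)} 14 = 4 \left(-17\right)^{2} \cdot 14 = 4 \cdot 289 \cdot 14 = 1156 \cdot 14 = 16184$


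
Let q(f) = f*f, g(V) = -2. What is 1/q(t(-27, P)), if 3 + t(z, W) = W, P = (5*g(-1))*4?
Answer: 1/1849 ≈ 0.00054083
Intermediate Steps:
P = -40 (P = (5*(-2))*4 = -10*4 = -40)
t(z, W) = -3 + W
q(f) = f**2
1/q(t(-27, P)) = 1/((-3 - 40)**2) = 1/((-43)**2) = 1/1849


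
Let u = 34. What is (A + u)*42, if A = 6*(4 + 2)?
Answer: 2940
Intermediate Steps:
A = 36 (A = 6*6 = 36)
(A + u)*42 = (36 + 34)*42 = 70*42 = 2940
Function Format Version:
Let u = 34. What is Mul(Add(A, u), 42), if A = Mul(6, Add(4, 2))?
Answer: 2940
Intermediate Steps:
A = 36 (A = Mul(6, 6) = 36)
Mul(Add(A, u), 42) = Mul(Add(36, 34), 42) = Mul(70, 42) = 2940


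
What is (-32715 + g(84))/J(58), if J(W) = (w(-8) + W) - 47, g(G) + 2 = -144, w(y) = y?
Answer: -32861/3 ≈ -10954.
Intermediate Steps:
g(G) = -146 (g(G) = -2 - 144 = -146)
J(W) = -55 + W (J(W) = (-8 + W) - 47 = -55 + W)
(-32715 + g(84))/J(58) = (-32715 - 146)/(-55 + 58) = -32861/3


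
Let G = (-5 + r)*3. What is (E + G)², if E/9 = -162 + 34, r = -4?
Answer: 1390041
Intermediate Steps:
G = -27 (G = (-5 - 4)*3 = -9*3 = -27)
E = -1152 (E = 9*(-162 + 34) = 9*(-128) = -1152)
(E + G)² = (-1152 - 27)² = (-1179)² = 1390041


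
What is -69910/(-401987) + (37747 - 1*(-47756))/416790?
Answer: 1924511617/5077095810 ≈ 0.37906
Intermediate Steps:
-69910/(-401987) + (37747 - 1*(-47756))/416790 = -69910*(-1/401987) + (37747 + 47756)*(1/416790) = 69910/401987 + 85503*(1/416790) = 69910/401987 + 2591/12630 = 1924511617/5077095810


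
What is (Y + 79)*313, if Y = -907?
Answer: -259164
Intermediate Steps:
(Y + 79)*313 = (-907 + 79)*313 = -828*313 = -259164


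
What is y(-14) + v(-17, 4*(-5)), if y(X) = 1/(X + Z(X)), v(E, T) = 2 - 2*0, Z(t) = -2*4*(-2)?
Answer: 5/2 ≈ 2.5000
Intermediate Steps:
Z(t) = 16 (Z(t) = -8*(-2) = 16)
v(E, T) = 2 (v(E, T) = 2 + 0 = 2)
y(X) = 1/(16 + X) (y(X) = 1/(X + 16) = 1/(16 + X))
y(-14) + v(-17, 4*(-5)) = 1/(16 - 14) + 2 = 1/2 + 2 = 5/2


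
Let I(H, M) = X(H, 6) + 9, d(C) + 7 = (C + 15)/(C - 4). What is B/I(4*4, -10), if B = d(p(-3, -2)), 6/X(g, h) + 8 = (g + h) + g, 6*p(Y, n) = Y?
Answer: -10/9 ≈ -1.1111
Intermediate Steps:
p(Y, n) = Y/6
X(g, h) = 6/(-8 + h + 2*g) (X(g, h) = 6/(-8 + ((g + h) + g)) = 6/(-8 + (h + 2*g)) = 6/(-8 + h + 2*g))
d(C) = -7 + (15 + C)/(-4 + C) (d(C) = -7 + (C + 15)/(C - 4) = -7 + (15 + C)/(-4 + C))
I(H, M) = 9 + 6/(-2 + 2*H) (I(H, M) = 6/(-8 + 6 + 2*H) + 9 = 6/(-2 + 2*H) + 9 = 9 + 6/(-2 + 2*H))
B = -92/9 (B = (43 - (-3))/(-4 + (⅙)*(-3)) = (43 - 6*(-½))/(-4 - ½) = (43 + 3)/(-9/2) = -2/9*46 = -92/9 ≈ -10.222)
B/I(4*4, -10) = -92*(-1 + 4*4)/(3*(-2 + 3*(4*4)))/9 = -92*(-1 + 16)/(3*(-2 + 3*16))/9 = -92*5/(-2 + 48)/9 = -92/(9*(3*(1/15)*46)) = -92/(9*46/5) = -92/9*5/46 = -10/9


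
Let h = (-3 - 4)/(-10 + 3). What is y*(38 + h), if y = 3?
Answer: 117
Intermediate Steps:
h = 1 (h = -7/(-7) = -7*(-⅐) = 1)
y*(38 + h) = 3*(38 + 1) = 3*39 = 117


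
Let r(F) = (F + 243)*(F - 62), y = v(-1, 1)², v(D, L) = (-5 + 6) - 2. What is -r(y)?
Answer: 14884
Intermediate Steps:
v(D, L) = -1 (v(D, L) = 1 - 2 = -1)
y = 1 (y = (-1)² = 1)
r(F) = (-62 + F)*(243 + F) (r(F) = (243 + F)*(-62 + F) = (-62 + F)*(243 + F))
-r(y) = -(-15066 + 1² + 181*1) = -(-15066 + 1 + 181) = -1*(-14884) = 14884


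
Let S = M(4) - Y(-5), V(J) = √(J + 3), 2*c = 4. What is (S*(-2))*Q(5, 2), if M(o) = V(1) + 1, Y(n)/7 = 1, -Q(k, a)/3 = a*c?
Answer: -96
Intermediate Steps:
c = 2 (c = (½)*4 = 2)
V(J) = √(3 + J)
Q(k, a) = -6*a (Q(k, a) = -3*a*2 = -6*a)
Y(n) = 7 (Y(n) = 7*1 = 7)
M(o) = 3 (M(o) = √(3 + 1) + 1 = √4 + 1 = 2 + 1 = 3)
S = -4 (S = 3 - 1*7 = 3 - 7 = -4)
(S*(-2))*Q(5, 2) = (-4*(-2))*(-6*2) = 8*(-12) = -96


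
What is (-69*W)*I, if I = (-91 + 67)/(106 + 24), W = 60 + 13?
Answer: 60444/65 ≈ 929.91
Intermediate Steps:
W = 73
I = -12/65 (I = -24/130 = -24*1/130 = -12/65 ≈ -0.18462)
(-69*W)*I = -69*73*(-12/65) = -5037*(-12/65) = 60444/65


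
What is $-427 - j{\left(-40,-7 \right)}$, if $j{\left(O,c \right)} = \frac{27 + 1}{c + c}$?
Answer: $-425$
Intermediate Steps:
$j{\left(O,c \right)} = \frac{14}{c}$ ($j{\left(O,c \right)} = \frac{28}{2 c} = 28 \frac{1}{2 c} = \frac{14}{c}$)
$-427 - j{\left(-40,-7 \right)} = -427 - \frac{14}{-7} = -427 - 14 \left(- \frac{1}{7}\right) = -427 - -2 = -427 + 2 = -425$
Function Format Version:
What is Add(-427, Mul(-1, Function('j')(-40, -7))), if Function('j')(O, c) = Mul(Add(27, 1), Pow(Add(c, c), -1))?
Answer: -425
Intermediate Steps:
Function('j')(O, c) = Mul(14, Pow(c, -1)) (Function('j')(O, c) = Mul(28, Pow(Mul(2, c), -1)) = Mul(28, Mul(Rational(1, 2), Pow(c, -1))) = Mul(14, Pow(c, -1)))
Add(-427, Mul(-1, Function('j')(-40, -7))) = Add(-427, Mul(-1, Mul(14, Pow(-7, -1)))) = Add(-427, Mul(-1, Mul(14, Rational(-1, 7)))) = Add(-427, Mul(-1, -2)) = Add(-427, 2) = -425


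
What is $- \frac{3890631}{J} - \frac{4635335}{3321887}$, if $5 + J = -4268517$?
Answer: $- \frac{6861792884173}{14179547741014} \approx -0.48392$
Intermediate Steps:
$J = -4268522$ ($J = -5 - 4268517 = -4268522$)
$- \frac{3890631}{J} - \frac{4635335}{3321887} = - \frac{3890631}{-4268522} - \frac{4635335}{3321887} = \left(-3890631\right) \left(- \frac{1}{4268522}\right) - \frac{4635335}{3321887} = \frac{3890631}{4268522} - \frac{4635335}{3321887} = - \frac{6861792884173}{14179547741014}$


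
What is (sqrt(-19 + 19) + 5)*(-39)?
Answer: -195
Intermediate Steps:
(sqrt(-19 + 19) + 5)*(-39) = (sqrt(0) + 5)*(-39) = (0 + 5)*(-39) = 5*(-39) = -195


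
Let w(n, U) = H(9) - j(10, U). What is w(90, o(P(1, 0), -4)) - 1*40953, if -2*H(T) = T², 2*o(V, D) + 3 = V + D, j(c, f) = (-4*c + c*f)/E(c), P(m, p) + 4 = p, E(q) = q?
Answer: -40984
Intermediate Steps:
P(m, p) = -4 + p
j(c, f) = (-4*c + c*f)/c
o(V, D) = -3/2 + D/2 + V/2 (o(V, D) = -3/2 + (V + D)/2 = -3/2 + (D + V)/2 = -3/2 + (D/2 + V/2) = -3/2 + D/2 + V/2)
H(T) = -T²/2
w(n, U) = -73/2 - U (w(n, U) = -½*9² - (-4 + U) = -½*81 + (4 - U) = -81/2 + (4 - U) = -73/2 - U)
w(90, o(P(1, 0), -4)) - 1*40953 = (-73/2 - (-3/2 + (½)*(-4) + (-4 + 0)/2)) - 1*40953 = (-73/2 - (-3/2 - 2 + (½)*(-4))) - 40953 = (-73/2 - (-3/2 - 2 - 2)) - 40953 = (-73/2 - 1*(-11/2)) - 40953 = (-73/2 + 11/2) - 40953 = -31 - 40953 = -40984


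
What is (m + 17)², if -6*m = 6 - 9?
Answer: 1225/4 ≈ 306.25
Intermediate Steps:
m = ½ (m = -(6 - 9)/6 = -⅙*(-3) = ½ ≈ 0.50000)
(m + 17)² = (½ + 17)² = (35/2)² = 1225/4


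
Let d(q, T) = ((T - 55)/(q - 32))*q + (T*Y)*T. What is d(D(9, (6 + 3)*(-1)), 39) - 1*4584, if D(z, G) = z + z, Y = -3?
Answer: -63885/7 ≈ -9126.4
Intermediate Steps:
D(z, G) = 2*z
d(q, T) = -3*T**2 + q*(-55 + T)/(-32 + q) (d(q, T) = ((T - 55)/(q - 32))*q + (T*(-3))*T = ((-55 + T)/(-32 + q))*q + (-3*T)*T = ((-55 + T)/(-32 + q))*q - 3*T**2 = q*(-55 + T)/(-32 + q) - 3*T**2 = -3*T**2 + q*(-55 + T)/(-32 + q))
d(D(9, (6 + 3)*(-1)), 39) - 1*4584 = (-110*9 + 96*39**2 + 39*(2*9) - 3*2*9*39**2)/(-32 + 2*9) - 1*4584 = (-55*18 + 96*1521 + 39*18 - 3*18*1521)/(-32 + 18) - 4584 = (-990 + 146016 + 702 - 82134)/(-14) - 4584 = -1/14*63594 - 4584 = -31797/7 - 4584 = -63885/7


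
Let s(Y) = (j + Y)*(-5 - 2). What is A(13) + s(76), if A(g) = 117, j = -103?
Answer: 306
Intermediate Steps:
s(Y) = 721 - 7*Y (s(Y) = (-103 + Y)*(-5 - 2) = (-103 + Y)*(-7) = 721 - 7*Y)
A(13) + s(76) = 117 + (721 - 7*76) = 117 + (721 - 532) = 117 + 189 = 306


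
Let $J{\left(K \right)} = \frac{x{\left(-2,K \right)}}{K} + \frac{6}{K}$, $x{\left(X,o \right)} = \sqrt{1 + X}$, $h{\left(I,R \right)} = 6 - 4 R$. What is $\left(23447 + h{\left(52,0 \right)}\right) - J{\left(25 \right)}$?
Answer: $\frac{586319}{25} - \frac{i}{25} \approx 23453.0 - 0.04 i$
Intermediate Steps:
$J{\left(K \right)} = \frac{6}{K} + \frac{i}{K}$ ($J{\left(K \right)} = \frac{\sqrt{1 - 2}}{K} + \frac{6}{K} = \frac{\sqrt{-1}}{K} + \frac{6}{K} = \frac{i}{K} + \frac{6}{K} = \frac{6}{K} + \frac{i}{K}$)
$\left(23447 + h{\left(52,0 \right)}\right) - J{\left(25 \right)} = \left(23447 + \left(6 - 0\right)\right) - \frac{6 + i}{25} = \left(23447 + \left(6 + 0\right)\right) - \frac{6 + i}{25} = \left(23447 + 6\right) - \left(\frac{6}{25} + \frac{i}{25}\right) = 23453 - \left(\frac{6}{25} + \frac{i}{25}\right) = \frac{586319}{25} - \frac{i}{25}$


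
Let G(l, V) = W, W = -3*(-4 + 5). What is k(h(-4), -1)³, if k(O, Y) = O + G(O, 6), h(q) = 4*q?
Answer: -6859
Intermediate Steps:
W = -3 (W = -3*1 = -3)
G(l, V) = -3
k(O, Y) = -3 + O (k(O, Y) = O - 3 = -3 + O)
k(h(-4), -1)³ = (-3 + 4*(-4))³ = (-3 - 16)³ = (-19)³ = -6859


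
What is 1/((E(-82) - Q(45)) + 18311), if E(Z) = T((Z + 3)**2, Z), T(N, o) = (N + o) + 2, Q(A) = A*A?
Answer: 1/22447 ≈ 4.4549e-5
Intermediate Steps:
Q(A) = A**2
T(N, o) = 2 + N + o
E(Z) = 2 + Z + (3 + Z)**2 (E(Z) = 2 + (Z + 3)**2 + Z = 2 + (3 + Z)**2 + Z = 2 + Z + (3 + Z)**2)
1/((E(-82) - Q(45)) + 18311) = 1/(((2 - 82 + (3 - 82)**2) - 1*45**2) + 18311) = 1/(((2 - 82 + (-79)**2) - 1*2025) + 18311) = 1/(((2 - 82 + 6241) - 2025) + 18311) = 1/((6161 - 2025) + 18311) = 1/(4136 + 18311) = 1/22447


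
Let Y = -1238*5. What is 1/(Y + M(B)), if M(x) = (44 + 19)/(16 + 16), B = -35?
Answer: -32/198017 ≈ -0.00016160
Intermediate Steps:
M(x) = 63/32
Y = -6190
1/(Y + M(B)) = 1/(-6190 + 63/32) = 1/(-198017/32) = -32/198017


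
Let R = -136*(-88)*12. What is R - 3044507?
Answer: -2900891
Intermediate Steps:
R = 143616 (R = 11968*12 = 143616)
R - 3044507 = 143616 - 3044507 = -2900891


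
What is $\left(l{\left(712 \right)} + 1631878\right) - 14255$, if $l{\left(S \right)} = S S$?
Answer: $2124567$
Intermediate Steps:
$l{\left(S \right)} = S^{2}$
$\left(l{\left(712 \right)} + 1631878\right) - 14255 = \left(712^{2} + 1631878\right) - 14255 = \left(506944 + 1631878\right) - 14255 = 2138822 - 14255 = 2124567$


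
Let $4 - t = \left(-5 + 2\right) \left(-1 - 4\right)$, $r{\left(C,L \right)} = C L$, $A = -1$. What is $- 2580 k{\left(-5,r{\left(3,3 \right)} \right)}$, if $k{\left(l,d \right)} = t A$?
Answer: $-28380$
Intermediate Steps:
$t = -11$ ($t = 4 - \left(-5 + 2\right) \left(-1 - 4\right) = 4 - \left(-3\right) \left(-5\right) = 4 - 15 = -11$)
$k{\left(l,d \right)} = 11$ ($k{\left(l,d \right)} = \left(-11\right) \left(-1\right) = 11$)
$- 2580 k{\left(-5,r{\left(3,3 \right)} \right)} = \left(-2580\right) 11 = -28380$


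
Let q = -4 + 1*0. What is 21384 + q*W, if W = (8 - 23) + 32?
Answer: 21316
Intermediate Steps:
q = -4 (q = -4 + 0 = -4)
W = 17 (W = -15 + 32 = 17)
21384 + q*W = 21384 - 4*17 = 21384 - 68 = 21316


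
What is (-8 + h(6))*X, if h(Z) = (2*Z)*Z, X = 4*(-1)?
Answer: -256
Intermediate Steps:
X = -4
h(Z) = 2*Z²
(-8 + h(6))*X = (-8 + 2*6²)*(-4) = (-8 + 2*36)*(-4) = (-8 + 72)*(-4) = 64*(-4) = -256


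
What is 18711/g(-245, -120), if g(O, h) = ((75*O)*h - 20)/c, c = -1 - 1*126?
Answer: -2376297/2204980 ≈ -1.0777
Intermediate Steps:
c = -127 (c = -1 - 126 = -127)
g(O, h) = 20/127 - 75*O*h/127 (g(O, h) = ((75*O)*h - 20)/(-127) = (75*O*h - 20)*(-1/127) = (-20 + 75*O*h)*(-1/127) = 20/127 - 75*O*h/127)
18711/g(-245, -120) = 18711/(20/127 - 75/127*(-245)*(-120)) = 18711/(20/127 - 2205000/127) = 18711/(-2204980/127) = 18711*(-127/2204980) = -2376297/2204980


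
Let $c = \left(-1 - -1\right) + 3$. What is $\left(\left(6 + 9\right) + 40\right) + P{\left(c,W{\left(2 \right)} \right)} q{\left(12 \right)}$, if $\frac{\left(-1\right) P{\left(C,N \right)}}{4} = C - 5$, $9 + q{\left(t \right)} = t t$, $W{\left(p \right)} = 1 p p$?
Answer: $1135$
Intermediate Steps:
$W{\left(p \right)} = p^{2}$ ($W{\left(p \right)} = p p = p^{2}$)
$q{\left(t \right)} = -9 + t^{2}$ ($q{\left(t \right)} = -9 + t t = -9 + t^{2}$)
$c = 3$ ($c = \left(-1 + 1\right) + 3 = 0 + 3 = 3$)
$P{\left(C,N \right)} = 20 - 4 C$ ($P{\left(C,N \right)} = - 4 \left(C - 5\right) = - 4 \left(-5 + C\right) = 20 - 4 C$)
$\left(\left(6 + 9\right) + 40\right) + P{\left(c,W{\left(2 \right)} \right)} q{\left(12 \right)} = \left(\left(6 + 9\right) + 40\right) + \left(20 - 12\right) \left(-9 + 12^{2}\right) = \left(15 + 40\right) + \left(20 - 12\right) \left(-9 + 144\right) = 55 + 8 \cdot 135 = 55 + 1080 = 1135$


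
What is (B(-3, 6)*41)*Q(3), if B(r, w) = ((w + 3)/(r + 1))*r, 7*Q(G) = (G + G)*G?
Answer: 9963/7 ≈ 1423.3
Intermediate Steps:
Q(G) = 2*G²/7 (Q(G) = ((G + G)*G)/7 = ((2*G)*G)/7 = (2*G²)/7 = 2*G²/7)
B(r, w) = r*(3 + w)/(1 + r) (B(r, w) = ((3 + w)/(1 + r))*r = r*(3 + w)/(1 + r))
(B(-3, 6)*41)*Q(3) = (-3*(3 + 6)/(1 - 3)*41)*((2/7)*3²) = (-3*9/(-2)*41)*((2/7)*9) = (-3*(-½)*9*41)*(18/7) = ((27/2)*41)*(18/7) = (1107/2)*(18/7) = 9963/7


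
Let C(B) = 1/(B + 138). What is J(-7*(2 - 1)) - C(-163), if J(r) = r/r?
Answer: 26/25 ≈ 1.0400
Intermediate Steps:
J(r) = 1
C(B) = 1/(138 + B)
J(-7*(2 - 1)) - C(-163) = 1 - 1/(138 - 163) = 1 - 1/(-25) = 1 - 1*(-1/25) = 1 + 1/25 = 26/25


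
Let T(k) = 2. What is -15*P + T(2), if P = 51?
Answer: -763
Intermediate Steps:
-15*P + T(2) = -15*51 + 2 = -765 + 2 = -763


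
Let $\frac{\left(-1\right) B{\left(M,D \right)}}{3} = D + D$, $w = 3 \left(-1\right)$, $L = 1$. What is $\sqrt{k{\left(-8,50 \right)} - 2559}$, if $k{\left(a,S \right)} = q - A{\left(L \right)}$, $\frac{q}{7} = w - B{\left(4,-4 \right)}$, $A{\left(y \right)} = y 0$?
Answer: $2 i \sqrt{687} \approx 52.421 i$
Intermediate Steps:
$w = -3$
$B{\left(M,D \right)} = - 6 D$ ($B{\left(M,D \right)} = - 3 \left(D + D\right) = - 3 \cdot 2 D = - 6 D$)
$A{\left(y \right)} = 0$
$q = -189$ ($q = 7 \left(-3 - \left(-6\right) \left(-4\right)\right) = 7 \left(-3 - 24\right) = 7 \left(-27\right) = -189$)
$k{\left(a,S \right)} = -189$ ($k{\left(a,S \right)} = -189 - 0 = -189 + 0 = -189$)
$\sqrt{k{\left(-8,50 \right)} - 2559} = \sqrt{-189 - 2559} = \sqrt{-2748} = 2 i \sqrt{687}$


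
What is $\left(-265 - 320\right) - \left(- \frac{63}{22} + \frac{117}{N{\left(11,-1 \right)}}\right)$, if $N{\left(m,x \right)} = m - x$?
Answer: $- \frac{26043}{44} \approx -591.89$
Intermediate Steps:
$\left(-265 - 320\right) - \left(- \frac{63}{22} + \frac{117}{N{\left(11,-1 \right)}}\right) = \left(-265 - 320\right) - \left(- \frac{63}{22} + \frac{117}{11 - -1}\right) = -585 - \left(- \frac{63}{22} + \frac{117}{11 + 1}\right) = -585 + \left(- \frac{117}{12} + \frac{63}{22}\right) = -585 + \left(\left(-117\right) \frac{1}{12} + \frac{63}{22}\right) = -585 + \left(- \frac{39}{4} + \frac{63}{22}\right) = -585 - \frac{303}{44} = - \frac{26043}{44}$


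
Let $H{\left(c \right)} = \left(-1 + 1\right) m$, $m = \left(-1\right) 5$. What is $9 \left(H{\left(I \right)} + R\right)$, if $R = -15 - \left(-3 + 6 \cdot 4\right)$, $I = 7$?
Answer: $-324$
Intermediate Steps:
$m = -5$
$H{\left(c \right)} = 0$ ($H{\left(c \right)} = \left(-1 + 1\right) \left(-5\right) = 0 \left(-5\right) = 0$)
$R = -36$ ($R = -15 - \left(-3 + 24\right) = -15 - 21 = -36$)
$9 \left(H{\left(I \right)} + R\right) = 9 \left(0 - 36\right) = 9 \left(-36\right) = -324$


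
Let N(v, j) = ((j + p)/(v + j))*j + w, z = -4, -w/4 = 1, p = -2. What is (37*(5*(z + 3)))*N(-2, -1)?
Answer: 925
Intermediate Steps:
w = -4 (w = -4*1 = -4)
N(v, j) = -4 + j*(-2 + j)/(j + v) (N(v, j) = ((j - 2)/(v + j))*j - 4 = ((-2 + j)/(j + v))*j - 4 = j*(-2 + j)/(j + v) - 4 = -4 + j*(-2 + j)/(j + v))
(37*(5*(z + 3)))*N(-2, -1) = (37*(5*(-4 + 3)))*(((-1)² - 6*(-1) - 4*(-2))/(-1 - 2)) = (37*(5*(-1)))*((1 + 6 + 8)/(-3)) = (37*(-5))*(-⅓*15) = -185*(-5) = 925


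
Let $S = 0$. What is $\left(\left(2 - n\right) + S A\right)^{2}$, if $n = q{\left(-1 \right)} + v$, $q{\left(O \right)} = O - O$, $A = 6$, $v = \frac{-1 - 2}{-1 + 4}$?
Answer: $9$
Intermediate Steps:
$v = -1$ ($v = - \frac{3}{3} = \left(-3\right) \frac{1}{3} = -1$)
$q{\left(O \right)} = 0$
$n = -1$ ($n = 0 - 1 = -1$)
$\left(\left(2 - n\right) + S A\right)^{2} = \left(\left(2 - -1\right) + 0 \cdot 6\right)^{2} = \left(\left(2 + 1\right) + 0\right)^{2} = \left(3 + 0\right)^{2} = 3^{2} = 9$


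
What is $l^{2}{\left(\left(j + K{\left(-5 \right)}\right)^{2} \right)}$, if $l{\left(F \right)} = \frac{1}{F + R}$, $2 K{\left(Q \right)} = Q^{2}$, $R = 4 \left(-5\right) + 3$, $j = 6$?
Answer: $\frac{16}{1692601} \approx 9.4529 \cdot 10^{-6}$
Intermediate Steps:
$R = -17$ ($R = -20 + 3 = -17$)
$K{\left(Q \right)} = \frac{Q^{2}}{2}$
$l{\left(F \right)} = \frac{1}{-17 + F}$ ($l{\left(F \right)} = \frac{1}{F - 17} = \frac{1}{-17 + F}$)
$l^{2}{\left(\left(j + K{\left(-5 \right)}\right)^{2} \right)} = \left(\frac{1}{-17 + \left(6 + \frac{\left(-5\right)^{2}}{2}\right)^{2}}\right)^{2} = \left(\frac{1}{-17 + \left(6 + \frac{1}{2} \cdot 25\right)^{2}}\right)^{2} = \left(\frac{1}{-17 + \left(6 + \frac{25}{2}\right)^{2}}\right)^{2} = \left(\frac{1}{-17 + \left(\frac{37}{2}\right)^{2}}\right)^{2} = \left(\frac{1}{-17 + \frac{1369}{4}}\right)^{2} = \left(\frac{1}{\frac{1301}{4}}\right)^{2} = \left(\frac{4}{1301}\right)^{2} = \frac{16}{1692601}$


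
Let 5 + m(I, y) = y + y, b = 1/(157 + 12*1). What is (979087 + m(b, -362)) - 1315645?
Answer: -337287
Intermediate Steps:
b = 1/169 (b = 1/(157 + 12) = 1/169 ≈ 0.0059172)
m(I, y) = -5 + 2*y (m(I, y) = -5 + (y + y) = -5 + 2*y)
(979087 + m(b, -362)) - 1315645 = (979087 + (-5 + 2*(-362))) - 1315645 = (979087 + (-5 - 724)) - 1315645 = (979087 - 729) - 1315645 = 978358 - 1315645 = -337287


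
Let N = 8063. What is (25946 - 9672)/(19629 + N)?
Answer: 8137/13846 ≈ 0.58768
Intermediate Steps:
(25946 - 9672)/(19629 + N) = (25946 - 9672)/(19629 + 8063) = 16274/27692 = 16274*(1/27692) = 8137/13846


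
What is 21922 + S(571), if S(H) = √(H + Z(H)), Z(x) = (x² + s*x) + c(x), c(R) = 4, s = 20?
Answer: 21922 + 2*√84509 ≈ 22503.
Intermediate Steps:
Z(x) = 4 + x² + 20*x (Z(x) = (x² + 20*x) + 4 = 4 + x² + 20*x)
S(H) = √(4 + H² + 21*H) (S(H) = √(H + (4 + H² + 20*H)) = √(4 + H² + 21*H))
21922 + S(571) = 21922 + √(4 + 571² + 21*571) = 21922 + √(4 + 326041 + 11991) = 21922 + √338036 = 21922 + 2*√84509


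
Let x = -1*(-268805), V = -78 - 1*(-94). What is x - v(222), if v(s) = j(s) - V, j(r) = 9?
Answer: 268812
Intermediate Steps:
V = 16 (V = -78 + 94 = 16)
v(s) = -7 (v(s) = 9 - 1*16 = 9 - 16 = -7)
x = 268805
x - v(222) = 268805 - 1*(-7) = 268805 + 7 = 268812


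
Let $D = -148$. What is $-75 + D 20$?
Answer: $-3035$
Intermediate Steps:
$-75 + D 20 = -75 - 2960 = -3035$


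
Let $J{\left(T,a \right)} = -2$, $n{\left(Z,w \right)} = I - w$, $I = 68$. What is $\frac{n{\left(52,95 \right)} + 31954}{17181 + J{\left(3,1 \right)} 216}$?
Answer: $\frac{31927}{16749} \approx 1.9062$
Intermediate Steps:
$n{\left(Z,w \right)} = 68 - w$
$\frac{n{\left(52,95 \right)} + 31954}{17181 + J{\left(3,1 \right)} 216} = \frac{\left(68 - 95\right) + 31954}{17181 - 432} = \frac{-27 + 31954}{16749} = 31927 \cdot \frac{1}{16749} = \frac{31927}{16749}$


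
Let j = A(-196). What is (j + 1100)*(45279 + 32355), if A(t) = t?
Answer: 70181136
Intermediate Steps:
j = -196
(j + 1100)*(45279 + 32355) = (-196 + 1100)*(45279 + 32355) = 904*77634 = 70181136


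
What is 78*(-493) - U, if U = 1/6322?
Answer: -243106189/6322 ≈ -38454.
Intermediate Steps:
U = 1/6322 ≈ 0.00015818
78*(-493) - U = 78*(-493) - 1*1/6322 = -38454 - 1/6322 = -243106189/6322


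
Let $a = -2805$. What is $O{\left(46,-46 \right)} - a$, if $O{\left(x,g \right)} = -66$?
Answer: $2739$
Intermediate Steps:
$O{\left(46,-46 \right)} - a = -66 - -2805 = -66 + 2805 = 2739$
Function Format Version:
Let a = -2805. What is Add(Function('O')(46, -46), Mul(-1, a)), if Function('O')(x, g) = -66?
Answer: 2739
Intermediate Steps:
Add(Function('O')(46, -46), Mul(-1, a)) = Add(-66, Mul(-1, -2805)) = Add(-66, 2805) = 2739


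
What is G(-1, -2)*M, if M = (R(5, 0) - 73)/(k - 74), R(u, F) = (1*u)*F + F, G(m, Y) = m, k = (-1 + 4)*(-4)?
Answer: -73/86 ≈ -0.84884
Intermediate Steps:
k = -12 (k = 3*(-4) = -12)
R(u, F) = F + F*u (R(u, F) = u*F + F = F*u + F = F + F*u)
M = 73/86 (M = (0*(1 + 5) - 73)/(-12 - 74) = (0*6 - 73)/(-86) = (0 - 73)*(-1/86) = -73*(-1/86) = 73/86 ≈ 0.84884)
G(-1, -2)*M = -1*73/86 = -73/86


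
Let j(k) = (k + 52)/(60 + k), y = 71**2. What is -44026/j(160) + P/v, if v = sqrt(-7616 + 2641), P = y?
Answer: -2421430/53 - 5041*I*sqrt(199)/995 ≈ -45687.0 - 71.469*I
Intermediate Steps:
y = 5041
P = 5041
v = 5*I*sqrt(199) (v = sqrt(-4975) = 5*I*sqrt(199) ≈ 70.534*I)
j(k) = (52 + k)/(60 + k)
-44026/j(160) + P/v = -44026*(60 + 160)/(52 + 160) + 5041/((5*I*sqrt(199))) = -44026/(212/220) + 5041*(-I*sqrt(199)/995) = -44026/((1/220)*212) - 5041*I*sqrt(199)/995 = -44026/53/55 - 5041*I*sqrt(199)/995 = -44026*55/53 - 5041*I*sqrt(199)/995 = -2421430/53 - 5041*I*sqrt(199)/995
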